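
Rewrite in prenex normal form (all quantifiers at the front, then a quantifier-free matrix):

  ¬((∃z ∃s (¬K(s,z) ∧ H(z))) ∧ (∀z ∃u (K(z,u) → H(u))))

Eliminate → and ↔ using ¬ and ∨.
  ¬((∃z ∃s (¬K(s,z) ∧ H(z))) ∧ (∀z ∃u (¬K(z,u) ∨ H(u))))
Move each ¬ inward, flipping quantifiers it crosses:
  (∀z ∀s (K(s,z) ∨ ¬H(z))) ∨ (∃z ∀u (K(z,u) ∧ ¬H(u)))
Standardize variables apart so no two quantifiers bind the same name: z↦v1.
  (∀z ∀s (K(s,z) ∨ ¬H(z))) ∨ (∃v1 ∀u (K(v1,u) ∧ ¬H(u)))
Pull the quantifiers to the front (each side's bound variable is not free in the other side):
  ∀z ∀s ∃v1 ∀u (K(s,z) ∨ ¬H(z) ∨ K(v1,u) ∧ ¬H(u))

∀z ∀s ∃v1 ∀u (K(s,z) ∨ ¬H(z) ∨ K(v1,u) ∧ ¬H(u))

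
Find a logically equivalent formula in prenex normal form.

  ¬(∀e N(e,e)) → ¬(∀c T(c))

Rewrite implications/biconditionals: A → B as ¬A ∨ B.
  ¬¬(∀e N(e,e)) ∨ ¬(∀c T(c))
Drive negations inward (¬∀x A ≡ ∃x ¬A, ¬∃x A ≡ ∀x ¬A, De Morgan for ∧/∨):
  (∀e N(e,e)) ∨ (∃c ¬T(c))
All bound variables are already distinct, so no renaming is needed.
Extract every quantifier outward, since the variables are now distinct and don't occur free across branches:
  ∀e ∃c (N(e,e) ∨ ¬T(c))

∀e ∃c (N(e,e) ∨ ¬T(c))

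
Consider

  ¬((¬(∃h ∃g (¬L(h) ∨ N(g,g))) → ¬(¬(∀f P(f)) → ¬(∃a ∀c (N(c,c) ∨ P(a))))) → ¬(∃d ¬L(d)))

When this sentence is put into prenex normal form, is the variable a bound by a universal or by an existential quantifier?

existential

First replace A → B with ¬A ∨ B.
  ¬(¬(¬¬(∃h ∃g (¬L(h) ∨ N(g,g))) ∨ ¬(¬¬(∀f P(f)) ∨ ¬(∃a ∀c (N(c,c) ∨ P(a))))) ∨ ¬(∃d ¬L(d)))
Drive negations inward (¬∀x A ≡ ∃x ¬A, ¬∃x A ≡ ∀x ¬A, De Morgan for ∧/∨):
  ((∃h ∃g (¬L(h) ∨ N(g,g))) ∨ (∃f ¬P(f)) ∧ (∃a ∀c (N(c,c) ∨ P(a)))) ∧ (∃d ¬L(d))
All bound variables are already distinct, so no renaming is needed.
Extract every quantifier outward, since the variables are now distinct and don't occur free across branches:
  ∃h ∃g ∃f ∃a ∀c ∃d ((¬L(h) ∨ N(g,g) ∨ ¬P(f) ∧ (N(c,c) ∨ P(a))) ∧ ¬L(d))
The quantifier ∃a sits under an even number of negations (counting the antecedent side of each →), so it remains existential.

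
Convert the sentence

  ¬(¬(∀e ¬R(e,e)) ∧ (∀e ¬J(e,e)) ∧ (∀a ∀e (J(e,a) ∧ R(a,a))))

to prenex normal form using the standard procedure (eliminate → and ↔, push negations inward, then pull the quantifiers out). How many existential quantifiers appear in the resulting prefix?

3

Drive negations inward (¬∀x A ≡ ∃x ¬A, ¬∃x A ≡ ∀x ¬A, De Morgan for ∧/∨):
  (∀e ¬R(e,e)) ∨ (∃e J(e,e)) ∨ (∃a ∃e (¬J(e,a) ∨ ¬R(a,a)))
Rename bound variables to avoid capture: e↦w, e↦v.
  (∀e ¬R(e,e)) ∨ (∃w J(w,w)) ∨ (∃a ∃v (¬J(v,a) ∨ ¬R(a,a)))
Pull the quantifiers to the front (each side's bound variable is not free in the other side):
  ∀e ∃w ∃a ∃v (¬R(e,e) ∨ J(w,w) ∨ ¬J(v,a) ∨ ¬R(a,a))
The prefix is ∀e ∃w ∃a ∃v: 1 universal, 3 existential.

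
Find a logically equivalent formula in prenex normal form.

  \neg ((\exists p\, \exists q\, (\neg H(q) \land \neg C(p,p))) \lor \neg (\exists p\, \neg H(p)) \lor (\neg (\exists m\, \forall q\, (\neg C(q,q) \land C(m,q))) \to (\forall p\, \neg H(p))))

Rewrite implications/biconditionals: A → B as ¬A ∨ B.
  \neg ((\exists p\, \exists q\, (\neg H(q) \land \neg C(p,p))) \lor \neg (\exists p\, \neg H(p)) \lor \neg \neg (\exists m\, \forall q\, (\neg C(q,q) \land C(m,q))) \lor (\forall p\, \neg H(p)))
Move each ¬ inward, flipping quantifiers it crosses:
  (\forall p\, \forall q\, (H(q) \lor C(p,p))) \land (\exists p\, \neg H(p)) \land (\forall m\, \exists q\, (C(q,q) \lor \neg C(m,q))) \land (\exists p\, H(p))
Rename bound variables to avoid capture: p↦z, q↦x1, p↦v1.
  (\forall p\, \forall q\, (H(q) \lor C(p,p))) \land (\exists z\, \neg H(z)) \land (\forall m\, \exists x1\, (C(x1,x1) \lor \neg C(m,x1))) \land (\exists v1\, H(v1))
Extract every quantifier outward, since the variables are now distinct and don't occur free across branches:
  \forall p\, \forall q\, \exists z\, \forall m\, \exists x1\, \exists v1\, ((H(q) \lor C(p,p)) \land \neg H(z) \land (C(x1,x1) \lor \neg C(m,x1)) \land H(v1))

\forall p\, \forall q\, \exists z\, \forall m\, \exists x1\, \exists v1\, ((H(q) \lor C(p,p)) \land \neg H(z) \land (C(x1,x1) \lor \neg C(m,x1)) \land H(v1))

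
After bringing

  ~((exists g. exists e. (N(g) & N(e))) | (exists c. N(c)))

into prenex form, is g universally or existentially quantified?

universal

Drive negations inward (¬∀x A ≡ ∃x ¬A, ¬∃x A ≡ ∀x ¬A, De Morgan for ∧/∨):
  (forall g. forall e. (~N(g) | ~N(e))) & (forall c. ~N(c))
Pull the quantifiers to the front (each side's bound variable is not free in the other side):
  forall g. forall e. forall c. ((~N(g) | ~N(e)) & ~N(c))
The quantifier exists g sits under an odd number of negations, so it flips to forall g.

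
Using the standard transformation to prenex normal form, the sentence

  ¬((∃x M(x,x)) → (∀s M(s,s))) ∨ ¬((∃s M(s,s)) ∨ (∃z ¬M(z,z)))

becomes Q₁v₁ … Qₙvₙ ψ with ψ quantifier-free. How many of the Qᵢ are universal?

Eliminate → and ↔ using ¬ and ∨.
  ¬(¬(∃x M(x,x)) ∨ (∀s M(s,s))) ∨ ¬((∃s M(s,s)) ∨ (∃z ¬M(z,z)))
Move each ¬ inward, flipping quantifiers it crosses:
  (∃x M(x,x)) ∧ (∃s ¬M(s,s)) ∨ (∀s ¬M(s,s)) ∧ (∀z M(z,z))
Give each quantifier a distinct variable: s↦w.
  (∃x M(x,x)) ∧ (∃s ¬M(s,s)) ∨ (∀w ¬M(w,w)) ∧ (∀z M(z,z))
Pull the quantifiers to the front (each side's bound variable is not free in the other side):
  ∃x ∃s ∀w ∀z (M(x,x) ∧ ¬M(s,s) ∨ ¬M(w,w) ∧ M(z,z))
The prefix is ∃x ∃s ∀w ∀z: 2 universal, 2 existential.

2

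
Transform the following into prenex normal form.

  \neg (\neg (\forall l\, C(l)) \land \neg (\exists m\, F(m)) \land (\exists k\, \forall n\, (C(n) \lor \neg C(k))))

\forall l\, \exists m\, \forall k\, \exists n\, (C(l) \lor F(m) \lor \neg C(n) \land C(k))

Push ¬ through the quantifiers and connectives to reach negation normal form:
  (\forall l\, C(l)) \lor (\exists m\, F(m)) \lor (\forall k\, \exists n\, (\neg C(n) \land C(k)))
All bound variables are already distinct, so no renaming is needed.
Pull the quantifiers to the front (each side's bound variable is not free in the other side):
  \forall l\, \exists m\, \forall k\, \exists n\, (C(l) \lor F(m) \lor \neg C(n) \land C(k))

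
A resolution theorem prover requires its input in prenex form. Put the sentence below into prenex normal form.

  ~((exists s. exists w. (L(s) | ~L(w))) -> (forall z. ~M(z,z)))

exists s. exists w. exists z. ((L(s) | ~L(w)) & M(z,z))

Rewrite implications/biconditionals: A → B as ¬A ∨ B.
  ~(~(exists s. exists w. (L(s) | ~L(w))) | (forall z. ~M(z,z)))
Drive negations inward (¬∀x A ≡ ∃x ¬A, ¬∃x A ≡ ∀x ¬A, De Morgan for ∧/∨):
  (exists s. exists w. (L(s) | ~L(w))) & (exists z. M(z,z))
All bound variables are already distinct, so no renaming is needed.
Pull the quantifiers to the front (each side's bound variable is not free in the other side):
  exists s. exists w. exists z. ((L(s) | ~L(w)) & M(z,z))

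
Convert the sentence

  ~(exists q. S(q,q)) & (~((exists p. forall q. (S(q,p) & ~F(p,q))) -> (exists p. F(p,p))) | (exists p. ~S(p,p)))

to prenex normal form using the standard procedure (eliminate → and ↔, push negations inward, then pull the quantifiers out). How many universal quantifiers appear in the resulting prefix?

Rewrite implications/biconditionals: A → B as ¬A ∨ B.
  ~(exists q. S(q,q)) & (~(~(exists p. forall q. (S(q,p) & ~F(p,q))) | (exists p. F(p,p))) | (exists p. ~S(p,p)))
Move each ¬ inward, flipping quantifiers it crosses:
  (forall q. ~S(q,q)) & ((exists p. forall q. (S(q,p) & ~F(p,q))) & (forall p. ~F(p,p)) | (exists p. ~S(p,p)))
Standardize variables apart so no two quantifiers bind the same name: q↦r, p↦z1, p↦z.
  (forall q. ~S(q,q)) & ((exists p. forall r. (S(r,p) & ~F(p,r))) & (forall z1. ~F(z1,z1)) | (exists z. ~S(z,z)))
Extract every quantifier outward, since the variables are now distinct and don't occur free across branches:
  forall q. exists p. forall r. forall z1. exists z. (~S(q,q) & (S(r,p) & ~F(p,r) & ~F(z1,z1) | ~S(z,z)))
The prefix is forall q exists p forall r forall z1 exists z: 3 universal, 2 existential.

3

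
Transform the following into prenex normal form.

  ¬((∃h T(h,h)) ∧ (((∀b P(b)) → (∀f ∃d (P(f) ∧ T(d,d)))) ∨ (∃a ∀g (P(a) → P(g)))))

∀h ∀b ∃f ∀d ∀a ∃g (¬T(h,h) ∨ P(b) ∧ (¬P(f) ∨ ¬T(d,d)) ∧ P(a) ∧ ¬P(g))

Rewrite implications/biconditionals: A → B as ¬A ∨ B.
  ¬((∃h T(h,h)) ∧ (¬(∀b P(b)) ∨ (∀f ∃d (P(f) ∧ T(d,d))) ∨ (∃a ∀g (¬P(a) ∨ P(g)))))
Drive negations inward (¬∀x A ≡ ∃x ¬A, ¬∃x A ≡ ∀x ¬A, De Morgan for ∧/∨):
  (∀h ¬T(h,h)) ∨ (∀b P(b)) ∧ (∃f ∀d (¬P(f) ∨ ¬T(d,d))) ∧ (∀a ∃g (P(a) ∧ ¬P(g)))
Finally move all quantifiers to the prefix:
  ∀h ∀b ∃f ∀d ∀a ∃g (¬T(h,h) ∨ P(b) ∧ (¬P(f) ∨ ¬T(d,d)) ∧ P(a) ∧ ¬P(g))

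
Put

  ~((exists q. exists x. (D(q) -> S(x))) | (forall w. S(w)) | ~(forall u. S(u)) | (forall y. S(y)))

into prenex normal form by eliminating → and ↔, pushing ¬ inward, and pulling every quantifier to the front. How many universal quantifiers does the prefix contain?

Rewrite implications/biconditionals: A → B as ¬A ∨ B.
  ~((exists q. exists x. (~D(q) | S(x))) | (forall w. S(w)) | ~(forall u. S(u)) | (forall y. S(y)))
Move each ¬ inward, flipping quantifiers it crosses:
  (forall q. forall x. (D(q) & ~S(x))) & (exists w. ~S(w)) & (forall u. S(u)) & (exists y. ~S(y))
All bound variables are already distinct, so no renaming is needed.
Extract every quantifier outward, since the variables are now distinct and don't occur free across branches:
  forall q. forall x. exists w. forall u. exists y. (D(q) & ~S(x) & ~S(w) & S(u) & ~S(y))
The prefix is forall q forall x exists w forall u exists y: 3 universal, 2 existential.

3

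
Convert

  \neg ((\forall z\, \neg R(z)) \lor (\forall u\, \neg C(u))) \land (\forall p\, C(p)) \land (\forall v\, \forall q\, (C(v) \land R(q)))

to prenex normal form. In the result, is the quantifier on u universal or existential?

existential

Drive negations inward (¬∀x A ≡ ∃x ¬A, ¬∃x A ≡ ∀x ¬A, De Morgan for ∧/∨):
  (\exists z\, R(z)) \land (\exists u\, C(u)) \land (\forall p\, C(p)) \land (\forall v\, \forall q\, (C(v) \land R(q)))
All bound variables are already distinct, so no renaming is needed.
Extract every quantifier outward, since the variables are now distinct and don't occur free across branches:
  \exists z\, \exists u\, \forall p\, \forall v\, \forall q\, (R(z) \land C(u) \land C(p) \land C(v) \land R(q))
The quantifier \forall u sits under an odd number of negations, so it flips to \exists u.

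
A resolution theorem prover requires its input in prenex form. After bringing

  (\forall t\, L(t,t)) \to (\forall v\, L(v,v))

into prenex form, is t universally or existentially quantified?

First replace A → B with ¬A ∨ B.
  \neg (\forall t\, L(t,t)) \lor (\forall v\, L(v,v))
Move each ¬ inward, flipping quantifiers it crosses:
  (\exists t\, \neg L(t,t)) \lor (\forall v\, L(v,v))
All bound variables are already distinct, so no renaming is needed.
Extract every quantifier outward, since the variables are now distinct and don't occur free across branches:
  \exists t\, \forall v\, (\neg L(t,t) \lor L(v,v))
The quantifier \forall t sits under an odd number of negations (counting the antecedent side of each →), so it flips to \exists t.

existential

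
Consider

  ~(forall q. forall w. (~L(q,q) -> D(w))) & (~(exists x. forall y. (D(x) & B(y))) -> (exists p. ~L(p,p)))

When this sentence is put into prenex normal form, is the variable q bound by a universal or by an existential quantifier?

Eliminate → and ↔ using ¬ and ∨.
  ~(forall q. forall w. (~~L(q,q) | D(w))) & (~~(exists x. forall y. (D(x) & B(y))) | (exists p. ~L(p,p)))
Push ¬ through the quantifiers and connectives to reach negation normal form:
  (exists q. exists w. (~L(q,q) & ~D(w))) & ((exists x. forall y. (D(x) & B(y))) | (exists p. ~L(p,p)))
All bound variables are already distinct, so no renaming is needed.
Pull the quantifiers to the front (each side's bound variable is not free in the other side):
  exists q. exists w. exists x. forall y. exists p. (~L(q,q) & ~D(w) & (D(x) & B(y) | ~L(p,p)))
The quantifier forall q sits under an odd number of negations (counting the antecedent side of each →), so it flips to exists q.

existential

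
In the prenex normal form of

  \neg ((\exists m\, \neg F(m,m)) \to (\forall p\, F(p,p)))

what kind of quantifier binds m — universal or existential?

Rewrite implications/biconditionals: A → B as ¬A ∨ B.
  \neg (\neg (\exists m\, \neg F(m,m)) \lor (\forall p\, F(p,p)))
Move each ¬ inward, flipping quantifiers it crosses:
  (\exists m\, \neg F(m,m)) \land (\exists p\, \neg F(p,p))
Finally move all quantifiers to the prefix:
  \exists m\, \exists p\, (\neg F(m,m) \land \neg F(p,p))
The quantifier \exists m sits under an even number of negations (counting the antecedent side of each →), so it remains existential.

existential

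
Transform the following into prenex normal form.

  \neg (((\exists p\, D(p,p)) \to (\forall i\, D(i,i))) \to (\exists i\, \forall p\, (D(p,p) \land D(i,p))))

\forall p\, \forall i\, \forall u1\, \exists t\, ((\neg D(p,p) \lor D(i,i)) \land (\neg D(t,t) \lor \neg D(u1,t)))

First replace A → B with ¬A ∨ B.
  \neg (\neg (\neg (\exists p\, D(p,p)) \lor (\forall i\, D(i,i))) \lor (\exists i\, \forall p\, (D(p,p) \land D(i,p))))
Move each ¬ inward, flipping quantifiers it crosses:
  ((\forall p\, \neg D(p,p)) \lor (\forall i\, D(i,i))) \land (\forall i\, \exists p\, (\neg D(p,p) \lor \neg D(i,p)))
Give each quantifier a distinct variable: i↦u1, p↦t.
  ((\forall p\, \neg D(p,p)) \lor (\forall i\, D(i,i))) \land (\forall u1\, \exists t\, (\neg D(t,t) \lor \neg D(u1,t)))
Pull the quantifiers to the front (each side's bound variable is not free in the other side):
  \forall p\, \forall i\, \forall u1\, \exists t\, ((\neg D(p,p) \lor D(i,i)) \land (\neg D(t,t) \lor \neg D(u1,t)))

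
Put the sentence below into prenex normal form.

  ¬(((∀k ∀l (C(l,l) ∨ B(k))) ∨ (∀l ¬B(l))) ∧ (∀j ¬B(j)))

∃k ∃l ∃q ∃j (¬C(l,l) ∧ ¬B(k) ∧ B(q) ∨ B(j))

Move each ¬ inward, flipping quantifiers it crosses:
  (∃k ∃l (¬C(l,l) ∧ ¬B(k))) ∧ (∃l B(l)) ∨ (∃j B(j))
Rename bound variables to avoid capture: l↦q.
  (∃k ∃l (¬C(l,l) ∧ ¬B(k))) ∧ (∃q B(q)) ∨ (∃j B(j))
Extract every quantifier outward, since the variables are now distinct and don't occur free across branches:
  ∃k ∃l ∃q ∃j (¬C(l,l) ∧ ¬B(k) ∧ B(q) ∨ B(j))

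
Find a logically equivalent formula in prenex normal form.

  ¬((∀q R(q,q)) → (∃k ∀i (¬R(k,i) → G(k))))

∀q ∀k ∃i (R(q,q) ∧ ¬R(k,i) ∧ ¬G(k))

First replace A → B with ¬A ∨ B.
  ¬(¬(∀q R(q,q)) ∨ (∃k ∀i (¬¬R(k,i) ∨ G(k))))
Drive negations inward (¬∀x A ≡ ∃x ¬A, ¬∃x A ≡ ∀x ¬A, De Morgan for ∧/∨):
  (∀q R(q,q)) ∧ (∀k ∃i (¬R(k,i) ∧ ¬G(k)))
Extract every quantifier outward, since the variables are now distinct and don't occur free across branches:
  ∀q ∀k ∃i (R(q,q) ∧ ¬R(k,i) ∧ ¬G(k))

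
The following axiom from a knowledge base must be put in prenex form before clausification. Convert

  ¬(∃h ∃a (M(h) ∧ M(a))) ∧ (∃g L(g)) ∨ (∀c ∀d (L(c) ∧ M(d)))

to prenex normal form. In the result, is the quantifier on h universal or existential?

Drive negations inward (¬∀x A ≡ ∃x ¬A, ¬∃x A ≡ ∀x ¬A, De Morgan for ∧/∨):
  (∀h ∀a (¬M(h) ∨ ¬M(a))) ∧ (∃g L(g)) ∨ (∀c ∀d (L(c) ∧ M(d)))
All bound variables are already distinct, so no renaming is needed.
Extract every quantifier outward, since the variables are now distinct and don't occur free across branches:
  ∀h ∀a ∃g ∀c ∀d ((¬M(h) ∨ ¬M(a)) ∧ L(g) ∨ L(c) ∧ M(d))
The quantifier ∃h sits under an odd number of negations, so it flips to ∀h.

universal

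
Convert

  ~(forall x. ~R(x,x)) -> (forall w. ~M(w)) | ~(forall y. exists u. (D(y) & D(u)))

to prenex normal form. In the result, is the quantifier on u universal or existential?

First replace A → B with ¬A ∨ B.
  ~~(forall x. ~R(x,x)) | (forall w. ~M(w)) | ~(forall y. exists u. (D(y) & D(u)))
Push ¬ through the quantifiers and connectives to reach negation normal form:
  (forall x. ~R(x,x)) | (forall w. ~M(w)) | (exists y. forall u. (~D(y) | ~D(u)))
All bound variables are already distinct, so no renaming is needed.
Finally move all quantifiers to the prefix:
  forall x. forall w. exists y. forall u. (~R(x,x) | ~M(w) | ~D(y) | ~D(u))
The quantifier exists u sits under an odd number of negations (counting the antecedent side of each →), so it flips to forall u.

universal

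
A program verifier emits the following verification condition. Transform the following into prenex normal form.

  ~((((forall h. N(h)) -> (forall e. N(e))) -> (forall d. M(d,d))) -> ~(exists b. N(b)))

forall h. exists e. forall d. exists b. ((N(h) & ~N(e) | M(d,d)) & N(b))

Eliminate → and ↔ using ¬ and ∨.
  ~(~(~(~(forall h. N(h)) | (forall e. N(e))) | (forall d. M(d,d))) | ~(exists b. N(b)))
Move each ¬ inward, flipping quantifiers it crosses:
  ((forall h. N(h)) & (exists e. ~N(e)) | (forall d. M(d,d))) & (exists b. N(b))
Extract every quantifier outward, since the variables are now distinct and don't occur free across branches:
  forall h. exists e. forall d. exists b. ((N(h) & ~N(e) | M(d,d)) & N(b))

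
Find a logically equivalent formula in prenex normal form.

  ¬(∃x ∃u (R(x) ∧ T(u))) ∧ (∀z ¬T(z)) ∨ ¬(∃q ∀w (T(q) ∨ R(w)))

∀x ∀u ∀z ∀q ∃w ((¬R(x) ∨ ¬T(u)) ∧ ¬T(z) ∨ ¬T(q) ∧ ¬R(w))

Push ¬ through the quantifiers and connectives to reach negation normal form:
  (∀x ∀u (¬R(x) ∨ ¬T(u))) ∧ (∀z ¬T(z)) ∨ (∀q ∃w (¬T(q) ∧ ¬R(w)))
All bound variables are already distinct, so no renaming is needed.
Pull the quantifiers to the front (each side's bound variable is not free in the other side):
  ∀x ∀u ∀z ∀q ∃w ((¬R(x) ∨ ¬T(u)) ∧ ¬T(z) ∨ ¬T(q) ∧ ¬R(w))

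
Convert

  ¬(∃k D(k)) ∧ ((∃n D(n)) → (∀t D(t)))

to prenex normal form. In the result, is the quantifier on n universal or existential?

Rewrite implications/biconditionals: A → B as ¬A ∨ B.
  ¬(∃k D(k)) ∧ (¬(∃n D(n)) ∨ (∀t D(t)))
Move each ¬ inward, flipping quantifiers it crosses:
  (∀k ¬D(k)) ∧ ((∀n ¬D(n)) ∨ (∀t D(t)))
All bound variables are already distinct, so no renaming is needed.
Pull the quantifiers to the front (each side's bound variable is not free in the other side):
  ∀k ∀n ∀t (¬D(k) ∧ (¬D(n) ∨ D(t)))
The quantifier ∃n sits under an odd number of negations (counting the antecedent side of each →), so it flips to ∀n.

universal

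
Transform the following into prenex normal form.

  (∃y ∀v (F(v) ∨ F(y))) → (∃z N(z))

First replace A → B with ¬A ∨ B.
  ¬(∃y ∀v (F(v) ∨ F(y))) ∨ (∃z N(z))
Push ¬ through the quantifiers and connectives to reach negation normal form:
  (∀y ∃v (¬F(v) ∧ ¬F(y))) ∨ (∃z N(z))
All bound variables are already distinct, so no renaming is needed.
Pull the quantifiers to the front (each side's bound variable is not free in the other side):
  ∀y ∃v ∃z (¬F(v) ∧ ¬F(y) ∨ N(z))

∀y ∃v ∃z (¬F(v) ∧ ¬F(y) ∨ N(z))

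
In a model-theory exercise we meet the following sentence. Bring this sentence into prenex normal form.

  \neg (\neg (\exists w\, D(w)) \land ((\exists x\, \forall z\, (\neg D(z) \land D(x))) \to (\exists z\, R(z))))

\exists w\, \exists x\, \forall z\, \forall y1\, (D(w) \lor \neg D(z) \land D(x) \land \neg R(y1))

First replace A → B with ¬A ∨ B.
  \neg (\neg (\exists w\, D(w)) \land (\neg (\exists x\, \forall z\, (\neg D(z) \land D(x))) \lor (\exists z\, R(z))))
Move each ¬ inward, flipping quantifiers it crosses:
  (\exists w\, D(w)) \lor (\exists x\, \forall z\, (\neg D(z) \land D(x))) \land (\forall z\, \neg R(z))
Rename bound variables to avoid capture: z↦y1.
  (\exists w\, D(w)) \lor (\exists x\, \forall z\, (\neg D(z) \land D(x))) \land (\forall y1\, \neg R(y1))
Extract every quantifier outward, since the variables are now distinct and don't occur free across branches:
  \exists w\, \exists x\, \forall z\, \forall y1\, (D(w) \lor \neg D(z) \land D(x) \land \neg R(y1))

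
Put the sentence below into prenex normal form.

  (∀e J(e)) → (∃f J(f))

Eliminate → and ↔ using ¬ and ∨.
  ¬(∀e J(e)) ∨ (∃f J(f))
Drive negations inward (¬∀x A ≡ ∃x ¬A, ¬∃x A ≡ ∀x ¬A, De Morgan for ∧/∨):
  (∃e ¬J(e)) ∨ (∃f J(f))
Finally move all quantifiers to the prefix:
  ∃e ∃f (¬J(e) ∨ J(f))

∃e ∃f (¬J(e) ∨ J(f))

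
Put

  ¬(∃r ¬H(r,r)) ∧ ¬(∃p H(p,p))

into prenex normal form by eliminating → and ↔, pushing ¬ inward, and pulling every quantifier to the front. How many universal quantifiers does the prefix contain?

2

Push ¬ through the quantifiers and connectives to reach negation normal form:
  (∀r H(r,r)) ∧ (∀p ¬H(p,p))
All bound variables are already distinct, so no renaming is needed.
Extract every quantifier outward, since the variables are now distinct and don't occur free across branches:
  ∀r ∀p (H(r,r) ∧ ¬H(p,p))
The prefix is ∀r ∀p: 2 universal, 0 existential.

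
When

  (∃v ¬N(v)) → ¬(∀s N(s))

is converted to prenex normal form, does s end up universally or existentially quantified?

First replace A → B with ¬A ∨ B.
  ¬(∃v ¬N(v)) ∨ ¬(∀s N(s))
Move each ¬ inward, flipping quantifiers it crosses:
  (∀v N(v)) ∨ (∃s ¬N(s))
All bound variables are already distinct, so no renaming is needed.
Finally move all quantifiers to the prefix:
  ∀v ∃s (N(v) ∨ ¬N(s))
The quantifier ∀s sits under an odd number of negations (counting the antecedent side of each →), so it flips to ∃s.

existential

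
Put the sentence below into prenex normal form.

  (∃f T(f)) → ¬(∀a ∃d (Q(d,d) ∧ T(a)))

∀f ∃a ∀d (¬T(f) ∨ ¬Q(d,d) ∨ ¬T(a))

First replace A → B with ¬A ∨ B.
  ¬(∃f T(f)) ∨ ¬(∀a ∃d (Q(d,d) ∧ T(a)))
Drive negations inward (¬∀x A ≡ ∃x ¬A, ¬∃x A ≡ ∀x ¬A, De Morgan for ∧/∨):
  (∀f ¬T(f)) ∨ (∃a ∀d (¬Q(d,d) ∨ ¬T(a)))
Pull the quantifiers to the front (each side's bound variable is not free in the other side):
  ∀f ∃a ∀d (¬T(f) ∨ ¬Q(d,d) ∨ ¬T(a))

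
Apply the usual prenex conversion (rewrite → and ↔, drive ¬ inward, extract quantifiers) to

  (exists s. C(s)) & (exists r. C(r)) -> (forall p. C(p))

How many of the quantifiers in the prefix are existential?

Rewrite implications/biconditionals: A → B as ¬A ∨ B.
  ~((exists s. C(s)) & (exists r. C(r))) | (forall p. C(p))
Push ¬ through the quantifiers and connectives to reach negation normal form:
  (forall s. ~C(s)) | (forall r. ~C(r)) | (forall p. C(p))
Finally move all quantifiers to the prefix:
  forall s. forall r. forall p. (~C(s) | ~C(r) | C(p))
The prefix is forall s forall r forall p: 3 universal, 0 existential.

0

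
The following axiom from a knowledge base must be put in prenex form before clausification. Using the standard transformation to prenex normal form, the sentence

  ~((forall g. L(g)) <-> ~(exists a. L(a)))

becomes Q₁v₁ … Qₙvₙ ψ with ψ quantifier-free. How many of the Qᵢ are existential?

Eliminate → and ↔ using ¬ and ∨; A ↔ B as (¬A ∨ B) ∧ (¬B ∨ A).
  ~((~(forall g. L(g)) | ~(exists a. L(a))) & (~~(exists a. L(a)) | (forall g. L(g))))
Drive negations inward (¬∀x A ≡ ∃x ¬A, ¬∃x A ≡ ∀x ¬A, De Morgan for ∧/∨):
  (forall g. L(g)) & (exists a. L(a)) | (forall a. ~L(a)) & (exists g. ~L(g))
Give each quantifier a distinct variable: a↦x, g↦y.
  (forall g. L(g)) & (exists a. L(a)) | (forall x. ~L(x)) & (exists y. ~L(y))
Extract every quantifier outward, since the variables are now distinct and don't occur free across branches:
  forall g. exists a. forall x. exists y. (L(g) & L(a) | ~L(x) & ~L(y))
The prefix is forall g exists a forall x exists y: 2 universal, 2 existential.

2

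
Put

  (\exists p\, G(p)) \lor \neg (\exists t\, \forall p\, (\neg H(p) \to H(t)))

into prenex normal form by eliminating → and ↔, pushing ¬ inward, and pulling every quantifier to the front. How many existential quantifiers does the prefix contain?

2

Eliminate → and ↔ using ¬ and ∨.
  (\exists p\, G(p)) \lor \neg (\exists t\, \forall p\, (\neg \neg H(p) \lor H(t)))
Move each ¬ inward, flipping quantifiers it crosses:
  (\exists p\, G(p)) \lor (\forall t\, \exists p\, (\neg H(p) \land \neg H(t)))
Give each quantifier a distinct variable: p↦z1.
  (\exists p\, G(p)) \lor (\forall t\, \exists z1\, (\neg H(z1) \land \neg H(t)))
Extract every quantifier outward, since the variables are now distinct and don't occur free across branches:
  \exists p\, \forall t\, \exists z1\, (G(p) \lor \neg H(z1) \land \neg H(t))
The prefix is \exists p \forall t \exists z1: 1 universal, 2 existential.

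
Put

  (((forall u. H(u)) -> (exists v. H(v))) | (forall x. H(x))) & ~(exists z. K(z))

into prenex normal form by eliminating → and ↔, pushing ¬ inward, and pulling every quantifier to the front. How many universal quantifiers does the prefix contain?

2

Eliminate → and ↔ using ¬ and ∨.
  (~(forall u. H(u)) | (exists v. H(v)) | (forall x. H(x))) & ~(exists z. K(z))
Move each ¬ inward, flipping quantifiers it crosses:
  ((exists u. ~H(u)) | (exists v. H(v)) | (forall x. H(x))) & (forall z. ~K(z))
Pull the quantifiers to the front (each side's bound variable is not free in the other side):
  exists u. exists v. forall x. forall z. ((~H(u) | H(v) | H(x)) & ~K(z))
The prefix is exists u exists v forall x forall z: 2 universal, 2 existential.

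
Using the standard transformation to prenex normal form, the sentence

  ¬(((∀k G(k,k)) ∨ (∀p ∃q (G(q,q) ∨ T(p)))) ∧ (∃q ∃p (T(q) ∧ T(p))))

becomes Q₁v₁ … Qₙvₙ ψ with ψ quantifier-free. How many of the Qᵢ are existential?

2

Drive negations inward (¬∀x A ≡ ∃x ¬A, ¬∃x A ≡ ∀x ¬A, De Morgan for ∧/∨):
  (∃k ¬G(k,k)) ∧ (∃p ∀q (¬G(q,q) ∧ ¬T(p))) ∨ (∀q ∀p (¬T(q) ∨ ¬T(p)))
Rename bound variables to avoid capture: q↦c, p↦z1.
  (∃k ¬G(k,k)) ∧ (∃p ∀q (¬G(q,q) ∧ ¬T(p))) ∨ (∀c ∀z1 (¬T(c) ∨ ¬T(z1)))
Pull the quantifiers to the front (each side's bound variable is not free in the other side):
  ∃k ∃p ∀q ∀c ∀z1 (¬G(k,k) ∧ ¬G(q,q) ∧ ¬T(p) ∨ ¬T(c) ∨ ¬T(z1))
The prefix is ∃k ∃p ∀q ∀c ∀z1: 3 universal, 2 existential.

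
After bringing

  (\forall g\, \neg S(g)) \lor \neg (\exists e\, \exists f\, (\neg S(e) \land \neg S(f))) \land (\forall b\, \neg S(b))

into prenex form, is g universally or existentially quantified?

Move each ¬ inward, flipping quantifiers it crosses:
  (\forall g\, \neg S(g)) \lor (\forall e\, \forall f\, (S(e) \lor S(f))) \land (\forall b\, \neg S(b))
All bound variables are already distinct, so no renaming is needed.
Extract every quantifier outward, since the variables are now distinct and don't occur free across branches:
  \forall g\, \forall e\, \forall f\, \forall b\, (\neg S(g) \lor (S(e) \lor S(f)) \land \neg S(b))
The quantifier \forall g sits under an even number of negations, so it remains universal.

universal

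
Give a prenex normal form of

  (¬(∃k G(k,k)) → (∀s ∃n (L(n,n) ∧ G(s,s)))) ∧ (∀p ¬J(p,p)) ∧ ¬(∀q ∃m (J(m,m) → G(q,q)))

∃k ∀s ∃n ∀p ∃q ∀m ((G(k,k) ∨ L(n,n) ∧ G(s,s)) ∧ ¬J(p,p) ∧ J(m,m) ∧ ¬G(q,q))

Rewrite implications/biconditionals: A → B as ¬A ∨ B.
  (¬¬(∃k G(k,k)) ∨ (∀s ∃n (L(n,n) ∧ G(s,s)))) ∧ (∀p ¬J(p,p)) ∧ ¬(∀q ∃m (¬J(m,m) ∨ G(q,q)))
Drive negations inward (¬∀x A ≡ ∃x ¬A, ¬∃x A ≡ ∀x ¬A, De Morgan for ∧/∨):
  ((∃k G(k,k)) ∨ (∀s ∃n (L(n,n) ∧ G(s,s)))) ∧ (∀p ¬J(p,p)) ∧ (∃q ∀m (J(m,m) ∧ ¬G(q,q)))
All bound variables are already distinct, so no renaming is needed.
Extract every quantifier outward, since the variables are now distinct and don't occur free across branches:
  ∃k ∀s ∃n ∀p ∃q ∀m ((G(k,k) ∨ L(n,n) ∧ G(s,s)) ∧ ¬J(p,p) ∧ J(m,m) ∧ ¬G(q,q))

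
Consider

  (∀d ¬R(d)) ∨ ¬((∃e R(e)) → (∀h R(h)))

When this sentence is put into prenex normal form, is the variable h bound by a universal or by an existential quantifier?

Eliminate → and ↔ using ¬ and ∨.
  (∀d ¬R(d)) ∨ ¬(¬(∃e R(e)) ∨ (∀h R(h)))
Push ¬ through the quantifiers and connectives to reach negation normal form:
  (∀d ¬R(d)) ∨ (∃e R(e)) ∧ (∃h ¬R(h))
Pull the quantifiers to the front (each side's bound variable is not free in the other side):
  ∀d ∃e ∃h (¬R(d) ∨ R(e) ∧ ¬R(h))
The quantifier ∀h sits under an odd number of negations (counting the antecedent side of each →), so it flips to ∃h.

existential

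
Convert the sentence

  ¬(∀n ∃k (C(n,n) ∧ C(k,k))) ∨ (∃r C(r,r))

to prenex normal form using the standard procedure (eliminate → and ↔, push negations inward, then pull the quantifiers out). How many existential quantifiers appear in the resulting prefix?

2

Drive negations inward (¬∀x A ≡ ∃x ¬A, ¬∃x A ≡ ∀x ¬A, De Morgan for ∧/∨):
  (∃n ∀k (¬C(n,n) ∨ ¬C(k,k))) ∨ (∃r C(r,r))
All bound variables are already distinct, so no renaming is needed.
Pull the quantifiers to the front (each side's bound variable is not free in the other side):
  ∃n ∀k ∃r (¬C(n,n) ∨ ¬C(k,k) ∨ C(r,r))
The prefix is ∃n ∀k ∃r: 1 universal, 2 existential.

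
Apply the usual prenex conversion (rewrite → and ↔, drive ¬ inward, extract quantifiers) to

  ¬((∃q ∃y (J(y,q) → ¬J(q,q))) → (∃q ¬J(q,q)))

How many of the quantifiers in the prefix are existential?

2

First replace A → B with ¬A ∨ B.
  ¬(¬(∃q ∃y (¬J(y,q) ∨ ¬J(q,q))) ∨ (∃q ¬J(q,q)))
Drive negations inward (¬∀x A ≡ ∃x ¬A, ¬∃x A ≡ ∀x ¬A, De Morgan for ∧/∨):
  (∃q ∃y (¬J(y,q) ∨ ¬J(q,q))) ∧ (∀q J(q,q))
Give each quantifier a distinct variable: q↦b.
  (∃q ∃y (¬J(y,q) ∨ ¬J(q,q))) ∧ (∀b J(b,b))
Finally move all quantifiers to the prefix:
  ∃q ∃y ∀b ((¬J(y,q) ∨ ¬J(q,q)) ∧ J(b,b))
The prefix is ∃q ∃y ∀b: 1 universal, 2 existential.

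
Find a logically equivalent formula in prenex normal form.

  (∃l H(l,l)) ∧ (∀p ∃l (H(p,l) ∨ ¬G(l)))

Give each quantifier a distinct variable: l↦t.
  (∃l H(l,l)) ∧ (∀p ∃t (H(p,t) ∨ ¬G(t)))
Extract every quantifier outward, since the variables are now distinct and don't occur free across branches:
  ∃l ∀p ∃t (H(l,l) ∧ (H(p,t) ∨ ¬G(t)))

∃l ∀p ∃t (H(l,l) ∧ (H(p,t) ∨ ¬G(t)))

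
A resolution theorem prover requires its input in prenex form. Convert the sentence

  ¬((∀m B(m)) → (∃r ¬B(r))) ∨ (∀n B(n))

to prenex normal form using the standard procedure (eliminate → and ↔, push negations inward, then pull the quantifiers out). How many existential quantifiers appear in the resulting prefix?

0

First replace A → B with ¬A ∨ B.
  ¬(¬(∀m B(m)) ∨ (∃r ¬B(r))) ∨ (∀n B(n))
Push ¬ through the quantifiers and connectives to reach negation normal form:
  (∀m B(m)) ∧ (∀r B(r)) ∨ (∀n B(n))
All bound variables are already distinct, so no renaming is needed.
Extract every quantifier outward, since the variables are now distinct and don't occur free across branches:
  ∀m ∀r ∀n (B(m) ∧ B(r) ∨ B(n))
The prefix is ∀m ∀r ∀n: 3 universal, 0 existential.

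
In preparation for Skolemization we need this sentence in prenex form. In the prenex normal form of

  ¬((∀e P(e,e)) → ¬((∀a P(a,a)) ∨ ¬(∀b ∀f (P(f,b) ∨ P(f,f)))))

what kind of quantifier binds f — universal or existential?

Eliminate → and ↔ using ¬ and ∨.
  ¬(¬(∀e P(e,e)) ∨ ¬((∀a P(a,a)) ∨ ¬(∀b ∀f (P(f,b) ∨ P(f,f)))))
Push ¬ through the quantifiers and connectives to reach negation normal form:
  (∀e P(e,e)) ∧ ((∀a P(a,a)) ∨ (∃b ∃f (¬P(f,b) ∧ ¬P(f,f))))
Finally move all quantifiers to the prefix:
  ∀e ∀a ∃b ∃f (P(e,e) ∧ (P(a,a) ∨ ¬P(f,b) ∧ ¬P(f,f)))
The quantifier ∀f sits under an odd number of negations (counting the antecedent side of each →), so it flips to ∃f.

existential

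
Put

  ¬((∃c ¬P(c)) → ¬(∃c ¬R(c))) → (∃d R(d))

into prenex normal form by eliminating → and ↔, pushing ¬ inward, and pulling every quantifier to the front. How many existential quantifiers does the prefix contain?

1

First replace A → B with ¬A ∨ B.
  ¬¬(¬(∃c ¬P(c)) ∨ ¬(∃c ¬R(c))) ∨ (∃d R(d))
Drive negations inward (¬∀x A ≡ ∃x ¬A, ¬∃x A ≡ ∀x ¬A, De Morgan for ∧/∨):
  (∀c P(c)) ∨ (∀c R(c)) ∨ (∃d R(d))
Standardize variables apart so no two quantifiers bind the same name: c↦r.
  (∀c P(c)) ∨ (∀r R(r)) ∨ (∃d R(d))
Pull the quantifiers to the front (each side's bound variable is not free in the other side):
  ∀c ∀r ∃d (P(c) ∨ R(r) ∨ R(d))
The prefix is ∀c ∀r ∃d: 2 universal, 1 existential.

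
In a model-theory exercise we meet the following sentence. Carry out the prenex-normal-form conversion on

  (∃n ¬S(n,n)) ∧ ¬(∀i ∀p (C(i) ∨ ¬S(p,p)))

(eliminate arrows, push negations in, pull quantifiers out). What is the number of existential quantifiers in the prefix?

Push ¬ through the quantifiers and connectives to reach negation normal form:
  (∃n ¬S(n,n)) ∧ (∃i ∃p (¬C(i) ∧ S(p,p)))
All bound variables are already distinct, so no renaming is needed.
Pull the quantifiers to the front (each side's bound variable is not free in the other side):
  ∃n ∃i ∃p (¬S(n,n) ∧ ¬C(i) ∧ S(p,p))
The prefix is ∃n ∃i ∃p: 0 universal, 3 existential.

3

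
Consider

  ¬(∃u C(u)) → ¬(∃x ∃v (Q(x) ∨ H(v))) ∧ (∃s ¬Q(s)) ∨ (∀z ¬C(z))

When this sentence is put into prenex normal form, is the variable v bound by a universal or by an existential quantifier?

universal

First replace A → B with ¬A ∨ B.
  ¬¬(∃u C(u)) ∨ ¬(∃x ∃v (Q(x) ∨ H(v))) ∧ (∃s ¬Q(s)) ∨ (∀z ¬C(z))
Push ¬ through the quantifiers and connectives to reach negation normal form:
  (∃u C(u)) ∨ (∀x ∀v (¬Q(x) ∧ ¬H(v))) ∧ (∃s ¬Q(s)) ∨ (∀z ¬C(z))
All bound variables are already distinct, so no renaming is needed.
Extract every quantifier outward, since the variables are now distinct and don't occur free across branches:
  ∃u ∀x ∀v ∃s ∀z (C(u) ∨ ¬Q(x) ∧ ¬H(v) ∧ ¬Q(s) ∨ ¬C(z))
The quantifier ∃v sits under an odd number of negations (counting the antecedent side of each →), so it flips to ∀v.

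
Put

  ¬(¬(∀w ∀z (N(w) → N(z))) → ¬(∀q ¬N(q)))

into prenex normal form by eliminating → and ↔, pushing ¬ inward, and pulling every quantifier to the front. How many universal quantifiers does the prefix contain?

Rewrite implications/biconditionals: A → B as ¬A ∨ B.
  ¬(¬¬(∀w ∀z (¬N(w) ∨ N(z))) ∨ ¬(∀q ¬N(q)))
Drive negations inward (¬∀x A ≡ ∃x ¬A, ¬∃x A ≡ ∀x ¬A, De Morgan for ∧/∨):
  (∃w ∃z (N(w) ∧ ¬N(z))) ∧ (∀q ¬N(q))
All bound variables are already distinct, so no renaming is needed.
Finally move all quantifiers to the prefix:
  ∃w ∃z ∀q (N(w) ∧ ¬N(z) ∧ ¬N(q))
The prefix is ∃w ∃z ∀q: 1 universal, 2 existential.

1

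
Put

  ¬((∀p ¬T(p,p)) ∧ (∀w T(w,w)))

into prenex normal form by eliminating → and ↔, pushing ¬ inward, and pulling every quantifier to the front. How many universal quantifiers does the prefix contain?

0

Move each ¬ inward, flipping quantifiers it crosses:
  (∃p T(p,p)) ∨ (∃w ¬T(w,w))
All bound variables are already distinct, so no renaming is needed.
Extract every quantifier outward, since the variables are now distinct and don't occur free across branches:
  ∃p ∃w (T(p,p) ∨ ¬T(w,w))
The prefix is ∃p ∃w: 0 universal, 2 existential.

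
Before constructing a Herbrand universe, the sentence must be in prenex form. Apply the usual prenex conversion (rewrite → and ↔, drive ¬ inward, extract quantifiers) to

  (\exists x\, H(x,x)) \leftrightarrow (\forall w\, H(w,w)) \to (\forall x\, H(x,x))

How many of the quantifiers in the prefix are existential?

3

First replace A → B with ¬A ∨ B; A ↔ B as (¬A ∨ B) ∧ (¬B ∨ A).
  (\neg (\exists x\, H(x,x)) \lor \neg (\forall w\, H(w,w)) \lor (\forall x\, H(x,x))) \land (\neg (\neg (\forall w\, H(w,w)) \lor (\forall x\, H(x,x))) \lor (\exists x\, H(x,x)))
Push ¬ through the quantifiers and connectives to reach negation normal form:
  ((\forall x\, \neg H(x,x)) \lor (\exists w\, \neg H(w,w)) \lor (\forall x\, H(x,x))) \land ((\forall w\, H(w,w)) \land (\exists x\, \neg H(x,x)) \lor (\exists x\, H(x,x)))
Standardize variables apart so no two quantifiers bind the same name: x↦a, w↦v1, x↦b, x↦r.
  ((\forall x\, \neg H(x,x)) \lor (\exists w\, \neg H(w,w)) \lor (\forall a\, H(a,a))) \land ((\forall v1\, H(v1,v1)) \land (\exists b\, \neg H(b,b)) \lor (\exists r\, H(r,r)))
Pull the quantifiers to the front (each side's bound variable is not free in the other side):
  \forall x\, \exists w\, \forall a\, \forall v1\, \exists b\, \exists r\, ((\neg H(x,x) \lor \neg H(w,w) \lor H(a,a)) \land (H(v1,v1) \land \neg H(b,b) \lor H(r,r)))
The prefix is \forall x \exists w \forall a \forall v1 \exists b \exists r: 3 universal, 3 existential.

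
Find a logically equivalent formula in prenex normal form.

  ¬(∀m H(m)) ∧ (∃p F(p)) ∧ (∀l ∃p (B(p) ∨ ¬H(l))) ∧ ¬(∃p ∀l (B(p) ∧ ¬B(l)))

∃m ∃p ∀l ∃y ∀w1 ∃c (¬H(m) ∧ F(p) ∧ (B(y) ∨ ¬H(l)) ∧ (¬B(w1) ∨ B(c)))

Move each ¬ inward, flipping quantifiers it crosses:
  (∃m ¬H(m)) ∧ (∃p F(p)) ∧ (∀l ∃p (B(p) ∨ ¬H(l))) ∧ (∀p ∃l (¬B(p) ∨ B(l)))
Give each quantifier a distinct variable: p↦y, p↦w1, l↦c.
  (∃m ¬H(m)) ∧ (∃p F(p)) ∧ (∀l ∃y (B(y) ∨ ¬H(l))) ∧ (∀w1 ∃c (¬B(w1) ∨ B(c)))
Finally move all quantifiers to the prefix:
  ∃m ∃p ∀l ∃y ∀w1 ∃c (¬H(m) ∧ F(p) ∧ (B(y) ∨ ¬H(l)) ∧ (¬B(w1) ∨ B(c)))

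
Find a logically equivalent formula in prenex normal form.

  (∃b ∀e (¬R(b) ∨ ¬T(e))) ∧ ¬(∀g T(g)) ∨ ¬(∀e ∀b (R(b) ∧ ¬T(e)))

∃b ∀e ∃g ∃p ∃a ((¬R(b) ∨ ¬T(e)) ∧ ¬T(g) ∨ ¬R(a) ∨ T(p))

Push ¬ through the quantifiers and connectives to reach negation normal form:
  (∃b ∀e (¬R(b) ∨ ¬T(e))) ∧ (∃g ¬T(g)) ∨ (∃e ∃b (¬R(b) ∨ T(e)))
Give each quantifier a distinct variable: e↦p, b↦a.
  (∃b ∀e (¬R(b) ∨ ¬T(e))) ∧ (∃g ¬T(g)) ∨ (∃p ∃a (¬R(a) ∨ T(p)))
Pull the quantifiers to the front (each side's bound variable is not free in the other side):
  ∃b ∀e ∃g ∃p ∃a ((¬R(b) ∨ ¬T(e)) ∧ ¬T(g) ∨ ¬R(a) ∨ T(p))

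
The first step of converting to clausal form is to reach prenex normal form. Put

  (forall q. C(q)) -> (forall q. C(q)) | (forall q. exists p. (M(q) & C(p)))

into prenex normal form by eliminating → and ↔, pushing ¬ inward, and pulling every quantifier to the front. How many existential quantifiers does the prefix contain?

2

Rewrite implications/biconditionals: A → B as ¬A ∨ B.
  ~(forall q. C(q)) | (forall q. C(q)) | (forall q. exists p. (M(q) & C(p)))
Move each ¬ inward, flipping quantifiers it crosses:
  (exists q. ~C(q)) | (forall q. C(q)) | (forall q. exists p. (M(q) & C(p)))
Standardize variables apart so no two quantifiers bind the same name: q↦y1, q↦x.
  (exists q. ~C(q)) | (forall y1. C(y1)) | (forall x. exists p. (M(x) & C(p)))
Pull the quantifiers to the front (each side's bound variable is not free in the other side):
  exists q. forall y1. forall x. exists p. (~C(q) | C(y1) | M(x) & C(p))
The prefix is exists q forall y1 forall x exists p: 2 universal, 2 existential.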